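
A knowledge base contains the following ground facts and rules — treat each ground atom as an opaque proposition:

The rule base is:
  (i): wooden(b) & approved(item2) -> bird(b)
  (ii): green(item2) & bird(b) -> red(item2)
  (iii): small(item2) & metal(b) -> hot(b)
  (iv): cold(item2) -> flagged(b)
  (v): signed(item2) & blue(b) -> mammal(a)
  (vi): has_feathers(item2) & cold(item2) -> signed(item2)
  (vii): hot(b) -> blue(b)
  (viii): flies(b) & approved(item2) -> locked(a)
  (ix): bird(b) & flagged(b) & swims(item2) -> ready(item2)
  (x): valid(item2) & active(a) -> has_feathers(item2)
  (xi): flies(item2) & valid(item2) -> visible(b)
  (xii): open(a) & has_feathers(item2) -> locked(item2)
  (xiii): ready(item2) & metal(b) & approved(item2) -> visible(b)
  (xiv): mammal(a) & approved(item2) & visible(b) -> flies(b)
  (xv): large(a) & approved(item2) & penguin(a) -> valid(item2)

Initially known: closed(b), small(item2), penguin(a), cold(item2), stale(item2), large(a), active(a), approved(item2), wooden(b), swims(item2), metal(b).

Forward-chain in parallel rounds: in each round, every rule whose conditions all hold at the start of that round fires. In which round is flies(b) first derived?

[1] (i) [wooden(b) & approved(item2) -> bird(b)]; (iii) [small(item2) & metal(b) -> hot(b)]; (iv) [cold(item2) -> flagged(b)]; (xv) [large(a) & approved(item2) & penguin(a) -> valid(item2)]. ⇒ new: bird(b), hot(b), flagged(b), valid(item2).
[2] (vii) [hot(b) -> blue(b)]; (ix) [bird(b) & flagged(b) & swims(item2) -> ready(item2)]; (x) [valid(item2) & active(a) -> has_feathers(item2)]. ⇒ new: blue(b), ready(item2), has_feathers(item2).
[3] (vi) [has_feathers(item2) & cold(item2) -> signed(item2)]; (xiii) [ready(item2) & metal(b) & approved(item2) -> visible(b)]. ⇒ new: signed(item2), visible(b).
[4] (v) [signed(item2) & blue(b) -> mammal(a)]. ⇒ new: mammal(a).
[5] (xiv) [mammal(a) & approved(item2) & visible(b) -> flies(b)]. ⇒ new: flies(b).
flies(b) first appears in round 5.

5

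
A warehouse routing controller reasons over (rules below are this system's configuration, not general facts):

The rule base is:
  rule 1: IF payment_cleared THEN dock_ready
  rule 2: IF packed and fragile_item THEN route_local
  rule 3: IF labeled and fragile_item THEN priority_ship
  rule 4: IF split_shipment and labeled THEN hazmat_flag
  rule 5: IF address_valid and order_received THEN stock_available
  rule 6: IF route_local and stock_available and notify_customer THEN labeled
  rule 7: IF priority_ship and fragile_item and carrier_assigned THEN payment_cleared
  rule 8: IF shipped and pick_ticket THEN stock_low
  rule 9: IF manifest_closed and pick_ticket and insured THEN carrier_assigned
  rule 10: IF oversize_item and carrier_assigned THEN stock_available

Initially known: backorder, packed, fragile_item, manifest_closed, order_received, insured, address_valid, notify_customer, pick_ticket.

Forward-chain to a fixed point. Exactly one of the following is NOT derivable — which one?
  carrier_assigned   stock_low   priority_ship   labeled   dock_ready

stock_low

Round 1 — rule 2, rule 5, rule 9, derive route_local, stock_available, carrier_assigned.
Round 2 — rule 6, derive labeled.
Round 3 — rule 3, derive priority_ship.
Round 4 — rule 7, derive payment_cleared.
Round 5 — rule 1, derive dock_ready.
Derived: carrier_assigned (round 1), priority_ship (round 3), labeled (round 2), dock_ready (round 5). stock_low never appears in any round.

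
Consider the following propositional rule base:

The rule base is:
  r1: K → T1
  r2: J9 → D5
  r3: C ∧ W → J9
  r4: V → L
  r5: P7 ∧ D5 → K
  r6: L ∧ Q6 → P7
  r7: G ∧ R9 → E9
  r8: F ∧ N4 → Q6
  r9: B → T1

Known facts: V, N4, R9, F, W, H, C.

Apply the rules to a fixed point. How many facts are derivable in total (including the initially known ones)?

14

[1] r3 [C ∧ W → J9]; r4 [V → L]; r8 [F ∧ N4 → Q6]. ⇒ new: J9, L, Q6.
[2] r2 [J9 → D5]; r6 [L ∧ Q6 → P7]. ⇒ new: D5, P7.
[3] r5 [P7 ∧ D5 → K]. ⇒ new: K.
[4] r1 [K → T1]. ⇒ new: T1.
Closure: {C, D5, F, H, J9, K, L, N4, P7, Q6, R9, T1, V, W} — 14 facts.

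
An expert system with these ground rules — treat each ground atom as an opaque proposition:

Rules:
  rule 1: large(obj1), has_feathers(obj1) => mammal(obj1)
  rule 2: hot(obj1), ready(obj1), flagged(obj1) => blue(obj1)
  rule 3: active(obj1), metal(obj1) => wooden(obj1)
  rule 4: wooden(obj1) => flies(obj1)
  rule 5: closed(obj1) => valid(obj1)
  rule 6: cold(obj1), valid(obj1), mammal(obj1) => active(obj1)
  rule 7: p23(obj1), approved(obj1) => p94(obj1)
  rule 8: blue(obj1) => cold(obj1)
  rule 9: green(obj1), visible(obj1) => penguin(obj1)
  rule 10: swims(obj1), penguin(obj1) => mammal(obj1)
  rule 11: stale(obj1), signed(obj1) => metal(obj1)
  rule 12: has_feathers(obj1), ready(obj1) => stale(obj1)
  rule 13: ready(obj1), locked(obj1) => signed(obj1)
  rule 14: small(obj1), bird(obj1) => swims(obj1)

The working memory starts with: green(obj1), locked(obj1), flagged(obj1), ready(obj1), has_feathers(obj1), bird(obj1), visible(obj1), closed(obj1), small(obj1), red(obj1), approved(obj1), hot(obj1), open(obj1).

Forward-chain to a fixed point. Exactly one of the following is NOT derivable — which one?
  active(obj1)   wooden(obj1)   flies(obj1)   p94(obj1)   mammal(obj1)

Round 1 fires rule 2, rule 5, rule 9, rule 12, rule 13, rule 14, giving blue(obj1), valid(obj1), penguin(obj1), stale(obj1), signed(obj1), swims(obj1).
Round 2 fires rule 8, rule 10, rule 11, giving cold(obj1), mammal(obj1), metal(obj1).
Round 3 fires rule 6, giving active(obj1).
Round 4 fires rule 3, giving wooden(obj1).
Round 5 fires rule 4, giving flies(obj1).
Derived: flies(obj1) (round 5), mammal(obj1) (round 2), wooden(obj1) (round 4), active(obj1) (round 3). p94(obj1) never appears in any round.

p94(obj1)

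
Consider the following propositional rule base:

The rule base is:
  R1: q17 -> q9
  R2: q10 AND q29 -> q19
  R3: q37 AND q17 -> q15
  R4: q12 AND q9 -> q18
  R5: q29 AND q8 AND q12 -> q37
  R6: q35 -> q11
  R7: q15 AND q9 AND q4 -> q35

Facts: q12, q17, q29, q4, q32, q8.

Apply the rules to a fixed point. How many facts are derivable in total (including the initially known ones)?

Round 1: R1 [q17 -> q9]; R5 [q29 AND q8 AND q12 -> q37]. Adds q9, q37.
Round 2: R3 [q37 AND q17 -> q15]; R4 [q12 AND q9 -> q18]. Adds q15, q18.
Round 3: R7 [q15 AND q9 AND q4 -> q35]. Adds q35.
Round 4: R6 [q35 -> q11]. Adds q11.
Closure: {q11, q12, q15, q17, q18, q29, q32, q35, q37, q4, q8, q9} — 12 facts.

12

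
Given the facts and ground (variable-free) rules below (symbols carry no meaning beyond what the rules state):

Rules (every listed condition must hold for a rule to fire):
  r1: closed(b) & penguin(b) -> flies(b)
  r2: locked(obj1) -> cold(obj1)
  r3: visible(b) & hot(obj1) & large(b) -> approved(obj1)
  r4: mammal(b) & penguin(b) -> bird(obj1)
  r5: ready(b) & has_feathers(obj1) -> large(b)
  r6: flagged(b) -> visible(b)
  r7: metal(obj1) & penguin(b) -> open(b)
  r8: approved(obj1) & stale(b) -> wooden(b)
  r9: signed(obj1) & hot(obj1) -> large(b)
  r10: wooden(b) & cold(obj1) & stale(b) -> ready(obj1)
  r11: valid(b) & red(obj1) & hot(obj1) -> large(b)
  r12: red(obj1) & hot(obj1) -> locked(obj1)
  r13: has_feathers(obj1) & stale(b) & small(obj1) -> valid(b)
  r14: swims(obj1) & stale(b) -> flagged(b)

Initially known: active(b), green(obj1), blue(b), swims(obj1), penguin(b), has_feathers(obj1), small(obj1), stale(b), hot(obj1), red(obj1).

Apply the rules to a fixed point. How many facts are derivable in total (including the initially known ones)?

[1] r12 [red(obj1) & hot(obj1) -> locked(obj1)]; r13 [has_feathers(obj1) & stale(b) & small(obj1) -> valid(b)]; r14 [swims(obj1) & stale(b) -> flagged(b)]. ⇒ new: locked(obj1), valid(b), flagged(b).
[2] r2 [locked(obj1) -> cold(obj1)]; r6 [flagged(b) -> visible(b)]; r11 [valid(b) & red(obj1) & hot(obj1) -> large(b)]. ⇒ new: cold(obj1), visible(b), large(b).
[3] r3 [visible(b) & hot(obj1) & large(b) -> approved(obj1)]. ⇒ new: approved(obj1).
[4] r8 [approved(obj1) & stale(b) -> wooden(b)]. ⇒ new: wooden(b).
[5] r10 [wooden(b) & cold(obj1) & stale(b) -> ready(obj1)]. ⇒ new: ready(obj1).
Closure: {active(b), approved(obj1), blue(b), cold(obj1), flagged(b), green(obj1), has_feathers(obj1), hot(obj1), large(b), locked(obj1), penguin(b), ready(obj1), red(obj1), small(obj1), stale(b), swims(obj1), valid(b), visible(b), wooden(b)} — 19 facts.

19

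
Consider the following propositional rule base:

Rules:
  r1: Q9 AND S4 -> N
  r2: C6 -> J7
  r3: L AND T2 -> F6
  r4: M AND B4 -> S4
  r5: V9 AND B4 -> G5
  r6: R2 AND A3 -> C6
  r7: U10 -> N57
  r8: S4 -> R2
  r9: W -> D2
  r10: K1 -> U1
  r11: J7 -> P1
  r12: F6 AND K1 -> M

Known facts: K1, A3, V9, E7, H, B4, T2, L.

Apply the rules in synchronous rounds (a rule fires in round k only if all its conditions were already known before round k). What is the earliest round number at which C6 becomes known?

Round 1: r3 [L AND T2 -> F6]; r5 [V9 AND B4 -> G5]; r10 [K1 -> U1]. New: F6, G5, U1.
Round 2: r12 [F6 AND K1 -> M]. New: M.
Round 3: r4 [M AND B4 -> S4]. New: S4.
Round 4: r8 [S4 -> R2]. New: R2.
Round 5: r6 [R2 AND A3 -> C6]. New: C6.
C6 first appears in round 5.

5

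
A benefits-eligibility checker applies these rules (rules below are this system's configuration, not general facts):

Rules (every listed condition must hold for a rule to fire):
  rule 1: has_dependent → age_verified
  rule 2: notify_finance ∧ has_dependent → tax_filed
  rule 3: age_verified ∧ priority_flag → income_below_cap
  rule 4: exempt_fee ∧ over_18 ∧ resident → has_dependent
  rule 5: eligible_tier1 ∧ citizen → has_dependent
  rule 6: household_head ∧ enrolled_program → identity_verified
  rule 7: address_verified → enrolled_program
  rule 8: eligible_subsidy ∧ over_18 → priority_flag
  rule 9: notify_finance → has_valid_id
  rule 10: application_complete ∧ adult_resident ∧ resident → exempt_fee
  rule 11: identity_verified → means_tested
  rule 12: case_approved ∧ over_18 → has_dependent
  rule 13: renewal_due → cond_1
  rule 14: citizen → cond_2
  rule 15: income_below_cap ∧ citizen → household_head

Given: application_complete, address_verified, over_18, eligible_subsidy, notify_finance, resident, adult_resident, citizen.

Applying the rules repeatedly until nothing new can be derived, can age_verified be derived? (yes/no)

Round 1: rule 7 [address_verified → enrolled_program]; rule 8 [eligible_subsidy ∧ over_18 → priority_flag]; rule 9 [notify_finance → has_valid_id]; rule 10 [application_complete ∧ adult_resident ∧ resident → exempt_fee]; rule 14 [citizen → cond_2]. New: enrolled_program, priority_flag, has_valid_id, exempt_fee, cond_2.
Round 2: rule 4 [exempt_fee ∧ over_18 ∧ resident → has_dependent]. New: has_dependent.
Round 3: rule 1 [has_dependent → age_verified]; rule 2 [notify_finance ∧ has_dependent → tax_filed]. New: age_verified, tax_filed.
Round 4: rule 3 [age_verified ∧ priority_flag → income_below_cap]. New: income_below_cap.
Round 5: rule 15 [income_below_cap ∧ citizen → household_head]. New: household_head.
Round 6: rule 6 [household_head ∧ enrolled_program → identity_verified]. New: identity_verified.
Round 7: rule 11 [identity_verified → means_tested]. New: means_tested.
age_verified appears in round 3, so it is derivable.

yes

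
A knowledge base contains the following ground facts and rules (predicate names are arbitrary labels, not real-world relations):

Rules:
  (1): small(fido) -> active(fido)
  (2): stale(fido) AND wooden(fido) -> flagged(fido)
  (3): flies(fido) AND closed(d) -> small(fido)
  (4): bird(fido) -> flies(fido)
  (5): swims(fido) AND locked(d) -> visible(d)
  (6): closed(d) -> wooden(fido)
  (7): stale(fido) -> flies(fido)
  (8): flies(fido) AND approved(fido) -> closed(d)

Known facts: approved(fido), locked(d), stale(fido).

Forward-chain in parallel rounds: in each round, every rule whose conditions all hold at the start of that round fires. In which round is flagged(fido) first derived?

Round 1 — (7), derive flies(fido).
Round 2 — (8), derive closed(d).
Round 3 — (3), (6), derive small(fido), wooden(fido).
Round 4 — (1), (2), derive active(fido), flagged(fido).
flagged(fido) first appears in round 4.

4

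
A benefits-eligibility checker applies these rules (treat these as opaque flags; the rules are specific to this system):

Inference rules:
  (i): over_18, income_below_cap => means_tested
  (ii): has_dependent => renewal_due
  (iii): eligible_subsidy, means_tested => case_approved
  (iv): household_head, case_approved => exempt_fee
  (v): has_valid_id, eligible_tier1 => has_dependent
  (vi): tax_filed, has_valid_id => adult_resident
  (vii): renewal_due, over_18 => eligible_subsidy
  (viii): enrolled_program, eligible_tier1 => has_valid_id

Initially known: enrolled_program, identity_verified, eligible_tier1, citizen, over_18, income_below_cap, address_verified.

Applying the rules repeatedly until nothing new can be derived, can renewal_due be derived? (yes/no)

yes

[1] (i) [over_18, income_below_cap => means_tested]; (viii) [enrolled_program, eligible_tier1 => has_valid_id]. ⇒ new: means_tested, has_valid_id.
[2] (v) [has_valid_id, eligible_tier1 => has_dependent]. ⇒ new: has_dependent.
[3] (ii) [has_dependent => renewal_due]. ⇒ new: renewal_due.
[4] (vii) [renewal_due, over_18 => eligible_subsidy]. ⇒ new: eligible_subsidy.
[5] (iii) [eligible_subsidy, means_tested => case_approved]. ⇒ new: case_approved.
renewal_due appears in round 3, so it is derivable.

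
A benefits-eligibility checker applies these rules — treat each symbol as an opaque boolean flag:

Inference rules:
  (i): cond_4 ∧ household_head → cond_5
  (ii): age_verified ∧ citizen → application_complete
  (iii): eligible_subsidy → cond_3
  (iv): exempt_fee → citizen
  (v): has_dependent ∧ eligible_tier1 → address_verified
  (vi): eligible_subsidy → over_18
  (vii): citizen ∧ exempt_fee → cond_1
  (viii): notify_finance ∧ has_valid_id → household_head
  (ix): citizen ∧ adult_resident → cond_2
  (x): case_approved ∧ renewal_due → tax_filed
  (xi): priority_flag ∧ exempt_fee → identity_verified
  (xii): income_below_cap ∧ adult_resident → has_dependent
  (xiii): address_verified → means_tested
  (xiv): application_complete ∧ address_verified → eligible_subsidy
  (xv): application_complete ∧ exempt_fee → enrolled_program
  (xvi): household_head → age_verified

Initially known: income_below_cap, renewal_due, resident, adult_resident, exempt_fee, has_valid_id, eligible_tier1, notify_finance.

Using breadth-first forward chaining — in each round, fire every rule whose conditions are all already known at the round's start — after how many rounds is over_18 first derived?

5

Round 1: (iv) [exempt_fee → citizen]; (viii) [notify_finance ∧ has_valid_id → household_head]; (xii) [income_below_cap ∧ adult_resident → has_dependent]. Adds citizen, household_head, has_dependent.
Round 2: (v) [has_dependent ∧ eligible_tier1 → address_verified]; (vii) [citizen ∧ exempt_fee → cond_1]; (ix) [citizen ∧ adult_resident → cond_2]; (xvi) [household_head → age_verified]. Adds address_verified, cond_1, cond_2, age_verified.
Round 3: (ii) [age_verified ∧ citizen → application_complete]; (xiii) [address_verified → means_tested]. Adds application_complete, means_tested.
Round 4: (xiv) [application_complete ∧ address_verified → eligible_subsidy]; (xv) [application_complete ∧ exempt_fee → enrolled_program]. Adds eligible_subsidy, enrolled_program.
Round 5: (iii) [eligible_subsidy → cond_3]; (vi) [eligible_subsidy → over_18]. Adds cond_3, over_18.
over_18 first appears in round 5.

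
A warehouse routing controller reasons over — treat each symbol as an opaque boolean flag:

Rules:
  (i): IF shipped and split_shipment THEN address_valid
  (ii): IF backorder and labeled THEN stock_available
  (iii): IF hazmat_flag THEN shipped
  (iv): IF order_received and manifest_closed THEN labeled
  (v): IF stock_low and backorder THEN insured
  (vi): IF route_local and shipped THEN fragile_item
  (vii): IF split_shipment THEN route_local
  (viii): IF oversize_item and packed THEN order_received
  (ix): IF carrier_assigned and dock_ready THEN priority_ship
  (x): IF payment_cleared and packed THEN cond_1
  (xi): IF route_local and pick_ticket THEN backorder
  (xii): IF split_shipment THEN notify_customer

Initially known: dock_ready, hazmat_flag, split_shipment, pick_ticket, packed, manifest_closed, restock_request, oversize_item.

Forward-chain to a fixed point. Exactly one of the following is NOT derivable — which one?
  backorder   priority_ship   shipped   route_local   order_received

[1] (iii) [IF hazmat_flag THEN shipped]; (vii) [IF split_shipment THEN route_local]; (viii) [IF oversize_item and packed THEN order_received]; (xii) [IF split_shipment THEN notify_customer]. ⇒ new: shipped, route_local, order_received, notify_customer.
[2] (i) [IF shipped and split_shipment THEN address_valid]; (iv) [IF order_received and manifest_closed THEN labeled]; (vi) [IF route_local and shipped THEN fragile_item]; (xi) [IF route_local and pick_ticket THEN backorder]. ⇒ new: address_valid, labeled, fragile_item, backorder.
[3] (ii) [IF backorder and labeled THEN stock_available]. ⇒ new: stock_available.
Derived: shipped (round 1), route_local (round 1), order_received (round 1), backorder (round 2). priority_ship never appears in any round.

priority_ship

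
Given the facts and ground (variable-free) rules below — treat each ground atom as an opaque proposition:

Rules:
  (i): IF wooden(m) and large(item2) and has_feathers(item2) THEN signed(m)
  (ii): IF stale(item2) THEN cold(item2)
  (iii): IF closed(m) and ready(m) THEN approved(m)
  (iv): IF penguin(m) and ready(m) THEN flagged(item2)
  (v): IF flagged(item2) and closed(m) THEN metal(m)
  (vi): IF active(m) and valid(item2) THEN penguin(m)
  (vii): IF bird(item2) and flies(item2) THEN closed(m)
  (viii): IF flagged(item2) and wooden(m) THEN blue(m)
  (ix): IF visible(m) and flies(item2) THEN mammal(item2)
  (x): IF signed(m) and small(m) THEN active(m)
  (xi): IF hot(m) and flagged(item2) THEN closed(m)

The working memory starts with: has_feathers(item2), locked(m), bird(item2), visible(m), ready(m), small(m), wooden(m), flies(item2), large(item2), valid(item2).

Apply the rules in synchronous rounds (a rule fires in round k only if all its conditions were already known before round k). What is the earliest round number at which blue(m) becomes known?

Round 1 fires (i), (vii), (ix), giving signed(m), closed(m), mammal(item2).
Round 2 fires (iii), (x), giving approved(m), active(m).
Round 3 fires (vi), giving penguin(m).
Round 4 fires (iv), giving flagged(item2).
Round 5 fires (v), (viii), giving metal(m), blue(m).
blue(m) first appears in round 5.

5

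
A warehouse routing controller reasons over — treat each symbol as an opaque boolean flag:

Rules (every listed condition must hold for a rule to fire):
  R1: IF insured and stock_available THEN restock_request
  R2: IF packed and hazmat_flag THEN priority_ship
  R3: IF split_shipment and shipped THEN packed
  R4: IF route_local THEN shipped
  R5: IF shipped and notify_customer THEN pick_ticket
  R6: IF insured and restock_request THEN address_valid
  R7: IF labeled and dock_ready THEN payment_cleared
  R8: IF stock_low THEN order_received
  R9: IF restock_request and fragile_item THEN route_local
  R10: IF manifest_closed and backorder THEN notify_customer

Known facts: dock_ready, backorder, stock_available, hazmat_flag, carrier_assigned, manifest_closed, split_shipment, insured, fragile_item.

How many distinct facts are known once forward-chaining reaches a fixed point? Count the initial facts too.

Round 1: R1 [IF insured and stock_available THEN restock_request]; R10 [IF manifest_closed and backorder THEN notify_customer]. Adds restock_request, notify_customer.
Round 2: R6 [IF insured and restock_request THEN address_valid]; R9 [IF restock_request and fragile_item THEN route_local]. Adds address_valid, route_local.
Round 3: R4 [IF route_local THEN shipped]. Adds shipped.
Round 4: R3 [IF split_shipment and shipped THEN packed]; R5 [IF shipped and notify_customer THEN pick_ticket]. Adds packed, pick_ticket.
Round 5: R2 [IF packed and hazmat_flag THEN priority_ship]. Adds priority_ship.
Closure: {address_valid, backorder, carrier_assigned, dock_ready, fragile_item, hazmat_flag, insured, manifest_closed, notify_customer, packed, pick_ticket, priority_ship, restock_request, route_local, shipped, split_shipment, stock_available} — 17 facts.

17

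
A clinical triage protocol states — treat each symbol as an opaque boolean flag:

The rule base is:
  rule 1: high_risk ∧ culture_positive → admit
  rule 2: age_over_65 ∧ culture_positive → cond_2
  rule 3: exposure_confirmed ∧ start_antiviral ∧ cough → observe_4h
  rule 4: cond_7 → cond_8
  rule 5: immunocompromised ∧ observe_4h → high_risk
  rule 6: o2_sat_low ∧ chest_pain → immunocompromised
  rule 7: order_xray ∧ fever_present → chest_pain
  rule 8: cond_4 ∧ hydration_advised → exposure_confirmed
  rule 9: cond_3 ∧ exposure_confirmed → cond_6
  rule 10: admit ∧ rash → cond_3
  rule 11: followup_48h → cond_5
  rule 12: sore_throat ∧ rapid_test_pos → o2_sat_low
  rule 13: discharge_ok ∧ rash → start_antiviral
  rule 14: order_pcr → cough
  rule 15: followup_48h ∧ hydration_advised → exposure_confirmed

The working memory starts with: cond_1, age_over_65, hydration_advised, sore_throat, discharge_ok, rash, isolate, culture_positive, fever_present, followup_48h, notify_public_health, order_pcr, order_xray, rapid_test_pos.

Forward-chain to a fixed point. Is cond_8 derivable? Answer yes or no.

Round 1: rule 2 [age_over_65 ∧ culture_positive → cond_2]; rule 7 [order_xray ∧ fever_present → chest_pain]; rule 11 [followup_48h → cond_5]; rule 12 [sore_throat ∧ rapid_test_pos → o2_sat_low]; rule 13 [discharge_ok ∧ rash → start_antiviral]; rule 14 [order_pcr → cough]; rule 15 [followup_48h ∧ hydration_advised → exposure_confirmed]. New: cond_2, chest_pain, cond_5, o2_sat_low, start_antiviral, cough, exposure_confirmed.
Round 2: rule 3 [exposure_confirmed ∧ start_antiviral ∧ cough → observe_4h]; rule 6 [o2_sat_low ∧ chest_pain → immunocompromised]. New: observe_4h, immunocompromised.
Round 3: rule 5 [immunocompromised ∧ observe_4h → high_risk]. New: high_risk.
Round 4: rule 1 [high_risk ∧ culture_positive → admit]. New: admit.
Round 5: rule 10 [admit ∧ rash → cond_3]. New: cond_3.
Round 6: rule 9 [cond_3 ∧ exposure_confirmed → cond_6]. New: cond_6.
Fixed point reached. cond_8 is concluded only by rule 4; rule 4 needs cond_7 (never derived).

no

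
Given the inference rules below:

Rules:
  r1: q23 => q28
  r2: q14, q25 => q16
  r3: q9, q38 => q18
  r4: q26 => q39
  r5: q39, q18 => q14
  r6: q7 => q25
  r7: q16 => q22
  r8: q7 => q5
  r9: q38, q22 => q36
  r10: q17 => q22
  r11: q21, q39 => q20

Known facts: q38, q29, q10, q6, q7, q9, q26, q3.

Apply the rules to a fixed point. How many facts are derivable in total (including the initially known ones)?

[1] r3 [q9, q38 => q18]; r4 [q26 => q39]; r6 [q7 => q25]; r8 [q7 => q5]. ⇒ new: q18, q39, q25, q5.
[2] r5 [q39, q18 => q14]. ⇒ new: q14.
[3] r2 [q14, q25 => q16]. ⇒ new: q16.
[4] r7 [q16 => q22]. ⇒ new: q22.
[5] r9 [q38, q22 => q36]. ⇒ new: q36.
Closure: {q10, q14, q16, q18, q22, q25, q26, q29, q3, q36, q38, q39, q5, q6, q7, q9} — 16 facts.

16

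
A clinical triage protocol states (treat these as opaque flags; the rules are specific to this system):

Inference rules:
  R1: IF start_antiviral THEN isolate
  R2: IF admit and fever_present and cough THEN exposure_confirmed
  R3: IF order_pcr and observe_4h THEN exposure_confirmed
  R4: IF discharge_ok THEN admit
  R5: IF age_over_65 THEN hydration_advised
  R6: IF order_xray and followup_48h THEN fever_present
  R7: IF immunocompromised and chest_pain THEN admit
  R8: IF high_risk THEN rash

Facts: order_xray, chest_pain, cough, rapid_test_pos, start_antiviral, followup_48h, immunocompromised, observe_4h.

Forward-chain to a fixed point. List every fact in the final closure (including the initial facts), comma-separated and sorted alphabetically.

[1] R1 [IF start_antiviral THEN isolate]; R6 [IF order_xray and followup_48h THEN fever_present]; R7 [IF immunocompromised and chest_pain THEN admit]. ⇒ new: isolate, fever_present, admit.
[2] R2 [IF admit and fever_present and cough THEN exposure_confirmed]. ⇒ new: exposure_confirmed.

admit, chest_pain, cough, exposure_confirmed, fever_present, followup_48h, immunocompromised, isolate, observe_4h, order_xray, rapid_test_pos, start_antiviral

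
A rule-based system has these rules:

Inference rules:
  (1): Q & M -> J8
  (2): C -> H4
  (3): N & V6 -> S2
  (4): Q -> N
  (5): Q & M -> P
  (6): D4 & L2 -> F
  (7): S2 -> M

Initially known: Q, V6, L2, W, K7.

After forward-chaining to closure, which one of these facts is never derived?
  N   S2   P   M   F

Round 1 fires (4), giving N.
Round 2 fires (3), giving S2.
Round 3 fires (7), giving M.
Round 4 fires (1), (5), giving J8, P.
Derived: P (round 4), M (round 3), S2 (round 2), N (round 1). F never appears in any round.

F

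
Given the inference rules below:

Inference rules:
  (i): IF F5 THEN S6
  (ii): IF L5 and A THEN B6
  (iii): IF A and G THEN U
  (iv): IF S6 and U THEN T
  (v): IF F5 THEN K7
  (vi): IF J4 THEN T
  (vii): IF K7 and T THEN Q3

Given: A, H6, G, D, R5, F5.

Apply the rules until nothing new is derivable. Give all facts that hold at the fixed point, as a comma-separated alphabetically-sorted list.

A, D, F5, G, H6, K7, Q3, R5, S6, T, U

Round 1: (i) [IF F5 THEN S6]; (iii) [IF A and G THEN U]; (v) [IF F5 THEN K7]. New: S6, U, K7.
Round 2: (iv) [IF S6 and U THEN T]. New: T.
Round 3: (vii) [IF K7 and T THEN Q3]. New: Q3.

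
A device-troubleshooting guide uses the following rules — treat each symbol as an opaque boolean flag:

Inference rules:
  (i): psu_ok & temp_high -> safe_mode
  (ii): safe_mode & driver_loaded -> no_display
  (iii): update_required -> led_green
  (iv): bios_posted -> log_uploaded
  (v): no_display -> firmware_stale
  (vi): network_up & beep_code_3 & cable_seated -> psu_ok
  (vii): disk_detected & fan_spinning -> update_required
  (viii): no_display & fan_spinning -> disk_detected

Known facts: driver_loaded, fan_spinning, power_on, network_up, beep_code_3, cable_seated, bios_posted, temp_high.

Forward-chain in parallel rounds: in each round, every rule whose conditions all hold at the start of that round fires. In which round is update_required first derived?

5

[1] (iv) [bios_posted -> log_uploaded]; (vi) [network_up & beep_code_3 & cable_seated -> psu_ok]. ⇒ new: log_uploaded, psu_ok.
[2] (i) [psu_ok & temp_high -> safe_mode]. ⇒ new: safe_mode.
[3] (ii) [safe_mode & driver_loaded -> no_display]. ⇒ new: no_display.
[4] (v) [no_display -> firmware_stale]; (viii) [no_display & fan_spinning -> disk_detected]. ⇒ new: firmware_stale, disk_detected.
[5] (vii) [disk_detected & fan_spinning -> update_required]. ⇒ new: update_required.
update_required first appears in round 5.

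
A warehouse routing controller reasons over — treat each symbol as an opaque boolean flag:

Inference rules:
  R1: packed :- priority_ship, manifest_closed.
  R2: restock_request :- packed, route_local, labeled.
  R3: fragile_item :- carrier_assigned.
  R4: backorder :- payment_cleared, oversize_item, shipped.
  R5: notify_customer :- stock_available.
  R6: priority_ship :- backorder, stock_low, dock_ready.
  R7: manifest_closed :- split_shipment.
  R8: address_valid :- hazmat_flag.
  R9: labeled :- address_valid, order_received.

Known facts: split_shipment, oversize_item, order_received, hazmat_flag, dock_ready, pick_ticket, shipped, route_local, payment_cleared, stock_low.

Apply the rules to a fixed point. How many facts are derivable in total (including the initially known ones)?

17

Round 1 — R4, R7, R8, derive backorder, manifest_closed, address_valid.
Round 2 — R6, R9, derive priority_ship, labeled.
Round 3 — R1, derive packed.
Round 4 — R2, derive restock_request.
Closure: {address_valid, backorder, dock_ready, hazmat_flag, labeled, manifest_closed, order_received, oversize_item, packed, payment_cleared, pick_ticket, priority_ship, restock_request, route_local, shipped, split_shipment, stock_low} — 17 facts.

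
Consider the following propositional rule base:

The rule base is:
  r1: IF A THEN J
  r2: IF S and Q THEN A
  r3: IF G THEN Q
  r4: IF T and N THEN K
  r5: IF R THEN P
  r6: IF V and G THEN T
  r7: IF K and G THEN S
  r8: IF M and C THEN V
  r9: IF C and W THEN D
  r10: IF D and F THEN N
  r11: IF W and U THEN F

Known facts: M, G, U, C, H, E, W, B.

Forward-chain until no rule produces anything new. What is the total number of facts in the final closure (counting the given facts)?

[1] r3 [IF G THEN Q]; r8 [IF M and C THEN V]; r9 [IF C and W THEN D]; r11 [IF W and U THEN F]. ⇒ new: Q, V, D, F.
[2] r6 [IF V and G THEN T]; r10 [IF D and F THEN N]. ⇒ new: T, N.
[3] r4 [IF T and N THEN K]. ⇒ new: K.
[4] r7 [IF K and G THEN S]. ⇒ new: S.
[5] r2 [IF S and Q THEN A]. ⇒ new: A.
[6] r1 [IF A THEN J]. ⇒ new: J.
Closure: {A, B, C, D, E, F, G, H, J, K, M, N, Q, S, T, U, V, W} — 18 facts.

18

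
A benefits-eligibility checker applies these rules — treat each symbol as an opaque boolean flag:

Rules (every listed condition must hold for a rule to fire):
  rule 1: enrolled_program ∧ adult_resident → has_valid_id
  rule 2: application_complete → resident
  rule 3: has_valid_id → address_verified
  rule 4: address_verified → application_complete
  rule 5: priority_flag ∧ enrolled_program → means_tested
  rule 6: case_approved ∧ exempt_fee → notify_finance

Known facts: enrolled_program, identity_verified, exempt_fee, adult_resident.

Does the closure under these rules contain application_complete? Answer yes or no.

Round 1: rule 1 [enrolled_program ∧ adult_resident → has_valid_id]. New: has_valid_id.
Round 2: rule 3 [has_valid_id → address_verified]. New: address_verified.
Round 3: rule 4 [address_verified → application_complete]. New: application_complete.
Round 4: rule 2 [application_complete → resident]. New: resident.
application_complete appears in round 3, so it is derivable.

yes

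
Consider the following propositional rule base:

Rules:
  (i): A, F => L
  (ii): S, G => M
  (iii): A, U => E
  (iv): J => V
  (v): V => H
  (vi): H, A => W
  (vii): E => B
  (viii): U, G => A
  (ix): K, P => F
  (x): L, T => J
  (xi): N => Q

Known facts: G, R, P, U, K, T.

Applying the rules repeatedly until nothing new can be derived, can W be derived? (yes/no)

Round 1: (viii) [U, G => A]; (ix) [K, P => F]. Adds A, F.
Round 2: (i) [A, F => L]; (iii) [A, U => E]. Adds L, E.
Round 3: (vii) [E => B]; (x) [L, T => J]. Adds B, J.
Round 4: (iv) [J => V]. Adds V.
Round 5: (v) [V => H]. Adds H.
Round 6: (vi) [H, A => W]. Adds W.
W appears in round 6, so it is derivable.

yes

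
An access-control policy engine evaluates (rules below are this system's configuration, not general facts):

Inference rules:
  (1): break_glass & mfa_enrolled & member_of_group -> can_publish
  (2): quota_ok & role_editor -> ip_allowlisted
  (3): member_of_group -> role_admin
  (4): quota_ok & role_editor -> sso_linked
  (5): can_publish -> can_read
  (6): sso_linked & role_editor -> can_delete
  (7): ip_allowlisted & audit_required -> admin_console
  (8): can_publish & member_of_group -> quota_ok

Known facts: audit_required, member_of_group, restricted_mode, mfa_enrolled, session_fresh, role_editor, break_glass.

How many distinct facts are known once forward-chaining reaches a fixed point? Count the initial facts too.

Round 1: (1) [break_glass & mfa_enrolled & member_of_group -> can_publish]; (3) [member_of_group -> role_admin]. Adds can_publish, role_admin.
Round 2: (5) [can_publish -> can_read]; (8) [can_publish & member_of_group -> quota_ok]. Adds can_read, quota_ok.
Round 3: (2) [quota_ok & role_editor -> ip_allowlisted]; (4) [quota_ok & role_editor -> sso_linked]. Adds ip_allowlisted, sso_linked.
Round 4: (6) [sso_linked & role_editor -> can_delete]; (7) [ip_allowlisted & audit_required -> admin_console]. Adds can_delete, admin_console.
Closure: {admin_console, audit_required, break_glass, can_delete, can_publish, can_read, ip_allowlisted, member_of_group, mfa_enrolled, quota_ok, restricted_mode, role_admin, role_editor, session_fresh, sso_linked} — 15 facts.

15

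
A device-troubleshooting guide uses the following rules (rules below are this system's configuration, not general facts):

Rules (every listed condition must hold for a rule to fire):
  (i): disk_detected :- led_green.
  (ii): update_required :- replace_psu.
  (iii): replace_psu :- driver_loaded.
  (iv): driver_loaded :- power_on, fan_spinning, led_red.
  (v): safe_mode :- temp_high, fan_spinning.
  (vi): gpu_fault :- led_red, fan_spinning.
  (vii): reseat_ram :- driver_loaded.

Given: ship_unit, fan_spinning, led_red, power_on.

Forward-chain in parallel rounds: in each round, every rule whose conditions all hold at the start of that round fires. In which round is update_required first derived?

Round 1: (iv) [driver_loaded :- power_on, fan_spinning, led_red.]; (vi) [gpu_fault :- led_red, fan_spinning.]. Adds driver_loaded, gpu_fault.
Round 2: (iii) [replace_psu :- driver_loaded.]; (vii) [reseat_ram :- driver_loaded.]. Adds replace_psu, reseat_ram.
Round 3: (ii) [update_required :- replace_psu.]. Adds update_required.
update_required first appears in round 3.

3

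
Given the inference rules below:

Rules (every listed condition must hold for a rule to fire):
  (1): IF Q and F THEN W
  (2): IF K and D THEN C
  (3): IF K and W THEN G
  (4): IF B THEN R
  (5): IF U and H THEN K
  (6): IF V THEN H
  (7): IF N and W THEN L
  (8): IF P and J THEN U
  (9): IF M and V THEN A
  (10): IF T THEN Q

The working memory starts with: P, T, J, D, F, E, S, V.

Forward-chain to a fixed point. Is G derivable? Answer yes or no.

Round 1 — (6), (8), (10), derive H, U, Q.
Round 2 — (1), (5), derive W, K.
Round 3 — (2), (3), derive C, G.
G appears in round 3, so it is derivable.

yes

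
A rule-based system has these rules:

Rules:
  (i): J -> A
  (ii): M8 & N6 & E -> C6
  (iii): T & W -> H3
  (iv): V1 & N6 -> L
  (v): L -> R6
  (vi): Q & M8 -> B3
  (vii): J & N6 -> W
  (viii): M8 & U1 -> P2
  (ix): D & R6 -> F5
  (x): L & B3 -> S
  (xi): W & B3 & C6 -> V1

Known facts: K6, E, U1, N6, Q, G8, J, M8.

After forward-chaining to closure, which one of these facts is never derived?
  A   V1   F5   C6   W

Round 1: (i) [J -> A]; (ii) [M8 & N6 & E -> C6]; (vi) [Q & M8 -> B3]; (vii) [J & N6 -> W]; (viii) [M8 & U1 -> P2]. New: A, C6, B3, W, P2.
Round 2: (xi) [W & B3 & C6 -> V1]. New: V1.
Round 3: (iv) [V1 & N6 -> L]. New: L.
Round 4: (v) [L -> R6]; (x) [L & B3 -> S]. New: R6, S.
Derived: V1 (round 2), W (round 1), C6 (round 1), A (round 1). F5 never appears in any round.

F5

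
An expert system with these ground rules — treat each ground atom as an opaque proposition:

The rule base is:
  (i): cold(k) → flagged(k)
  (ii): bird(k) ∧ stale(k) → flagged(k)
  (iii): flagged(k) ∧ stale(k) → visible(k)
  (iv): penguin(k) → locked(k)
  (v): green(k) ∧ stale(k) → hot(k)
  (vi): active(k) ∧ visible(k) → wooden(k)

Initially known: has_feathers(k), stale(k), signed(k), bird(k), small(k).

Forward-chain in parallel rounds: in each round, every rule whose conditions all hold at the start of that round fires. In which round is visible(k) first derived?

Round 1: (ii) [bird(k) ∧ stale(k) → flagged(k)]. New: flagged(k).
Round 2: (iii) [flagged(k) ∧ stale(k) → visible(k)]. New: visible(k).
visible(k) first appears in round 2.

2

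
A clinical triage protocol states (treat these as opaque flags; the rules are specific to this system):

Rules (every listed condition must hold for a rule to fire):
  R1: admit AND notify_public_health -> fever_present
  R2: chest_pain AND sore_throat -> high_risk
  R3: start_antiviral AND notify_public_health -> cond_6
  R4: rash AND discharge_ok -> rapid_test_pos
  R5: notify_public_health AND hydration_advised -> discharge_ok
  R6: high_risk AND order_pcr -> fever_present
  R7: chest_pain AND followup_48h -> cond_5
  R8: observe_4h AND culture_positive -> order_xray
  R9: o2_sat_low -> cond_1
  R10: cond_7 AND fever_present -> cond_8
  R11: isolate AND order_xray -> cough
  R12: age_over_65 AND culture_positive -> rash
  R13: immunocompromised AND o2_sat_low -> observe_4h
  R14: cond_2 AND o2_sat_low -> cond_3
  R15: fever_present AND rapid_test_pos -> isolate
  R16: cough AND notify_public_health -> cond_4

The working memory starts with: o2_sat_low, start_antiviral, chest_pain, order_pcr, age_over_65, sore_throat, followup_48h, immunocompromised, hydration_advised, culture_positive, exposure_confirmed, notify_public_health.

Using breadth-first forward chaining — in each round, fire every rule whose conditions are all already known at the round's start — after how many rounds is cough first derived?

4

Round 1 fires R2, R3, R5, R7, R9, R12, R13, giving high_risk, cond_6, discharge_ok, cond_5, cond_1, rash, observe_4h.
Round 2 fires R4, R6, R8, giving rapid_test_pos, fever_present, order_xray.
Round 3 fires R15, giving isolate.
Round 4 fires R11, giving cough.
cough first appears in round 4.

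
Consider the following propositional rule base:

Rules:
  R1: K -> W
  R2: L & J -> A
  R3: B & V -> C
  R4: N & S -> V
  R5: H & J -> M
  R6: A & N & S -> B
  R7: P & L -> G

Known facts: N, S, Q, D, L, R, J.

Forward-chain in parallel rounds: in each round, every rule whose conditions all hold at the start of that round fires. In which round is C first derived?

Round 1 fires R2, R4, giving A, V.
Round 2 fires R6, giving B.
Round 3 fires R3, giving C.
C first appears in round 3.

3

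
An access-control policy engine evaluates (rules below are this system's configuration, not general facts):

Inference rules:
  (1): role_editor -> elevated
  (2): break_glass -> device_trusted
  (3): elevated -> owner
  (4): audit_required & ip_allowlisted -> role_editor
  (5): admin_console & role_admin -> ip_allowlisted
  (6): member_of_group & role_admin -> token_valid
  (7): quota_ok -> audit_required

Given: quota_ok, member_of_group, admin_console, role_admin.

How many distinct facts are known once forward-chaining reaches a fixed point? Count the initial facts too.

[1] (5) [admin_console & role_admin -> ip_allowlisted]; (6) [member_of_group & role_admin -> token_valid]; (7) [quota_ok -> audit_required]. ⇒ new: ip_allowlisted, token_valid, audit_required.
[2] (4) [audit_required & ip_allowlisted -> role_editor]. ⇒ new: role_editor.
[3] (1) [role_editor -> elevated]. ⇒ new: elevated.
[4] (3) [elevated -> owner]. ⇒ new: owner.
Closure: {admin_console, audit_required, elevated, ip_allowlisted, member_of_group, owner, quota_ok, role_admin, role_editor, token_valid} — 10 facts.

10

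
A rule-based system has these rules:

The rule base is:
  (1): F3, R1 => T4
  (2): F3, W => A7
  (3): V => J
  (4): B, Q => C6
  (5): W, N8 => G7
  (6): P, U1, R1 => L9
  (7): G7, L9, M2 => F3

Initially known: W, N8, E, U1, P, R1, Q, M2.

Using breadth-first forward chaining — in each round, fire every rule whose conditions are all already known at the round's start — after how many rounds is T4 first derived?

3

[1] (5) [W, N8 => G7]; (6) [P, U1, R1 => L9]. ⇒ new: G7, L9.
[2] (7) [G7, L9, M2 => F3]. ⇒ new: F3.
[3] (1) [F3, R1 => T4]; (2) [F3, W => A7]. ⇒ new: T4, A7.
T4 first appears in round 3.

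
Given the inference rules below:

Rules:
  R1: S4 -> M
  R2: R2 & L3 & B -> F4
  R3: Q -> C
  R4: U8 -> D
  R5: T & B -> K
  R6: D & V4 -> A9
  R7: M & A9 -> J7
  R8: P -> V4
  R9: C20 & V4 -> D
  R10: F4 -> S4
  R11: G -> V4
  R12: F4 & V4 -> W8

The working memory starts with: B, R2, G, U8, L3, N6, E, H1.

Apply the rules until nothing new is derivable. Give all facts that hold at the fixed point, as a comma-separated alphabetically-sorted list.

A9, B, D, E, F4, G, H1, J7, L3, M, N6, R2, S4, U8, V4, W8

Round 1 fires R2, R4, R11, giving F4, D, V4.
Round 2 fires R6, R10, R12, giving A9, S4, W8.
Round 3 fires R1, giving M.
Round 4 fires R7, giving J7.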